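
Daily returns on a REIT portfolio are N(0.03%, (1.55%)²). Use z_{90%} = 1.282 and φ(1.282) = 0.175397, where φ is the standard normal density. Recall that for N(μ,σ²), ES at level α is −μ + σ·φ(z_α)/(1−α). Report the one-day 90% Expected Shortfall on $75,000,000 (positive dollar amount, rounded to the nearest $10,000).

Tail multiplier: φ(z)/(1−α) = 0.175397 / 0.1 = 1.754.
ES = −(0.03%) + 1.55% × 1.754 = 2.689%.
On $75,000,000: 0.02689 × $75,000,000 = $2,016,750.

$2,020,000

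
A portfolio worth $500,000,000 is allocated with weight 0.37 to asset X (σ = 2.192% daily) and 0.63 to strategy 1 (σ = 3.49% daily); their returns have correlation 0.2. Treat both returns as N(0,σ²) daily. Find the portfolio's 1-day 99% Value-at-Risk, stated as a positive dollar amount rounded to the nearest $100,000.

σ_p² = 0.37²·2.192² + 0.63²·3.49² + 2·0.2·0.37·0.63·2.192·3.49 = 6.2054 (%²).
σ_p = √6.2054 = 2.491%.
At 99%, z = 2.326.
VaR = 2.326 × 2.491% = 5.794%; on $500,000,000 that is $28,970,000.

$29,000,000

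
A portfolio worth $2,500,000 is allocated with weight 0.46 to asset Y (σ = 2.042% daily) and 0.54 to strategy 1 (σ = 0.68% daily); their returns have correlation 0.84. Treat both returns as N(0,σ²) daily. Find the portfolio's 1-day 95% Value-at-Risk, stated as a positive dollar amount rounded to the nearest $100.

$52,000

σ_p² = 0.46²·2.042² + 0.54²·0.68² + 2·0.84·0.46·0.54·2.042·0.68 = 1.5966 (%²).
σ_p = √1.5966 = 1.264%.
At 95%, z = 1.645.
VaR = 1.645 × 1.264% = 2.079%; on $2,500,000 that is $51,975.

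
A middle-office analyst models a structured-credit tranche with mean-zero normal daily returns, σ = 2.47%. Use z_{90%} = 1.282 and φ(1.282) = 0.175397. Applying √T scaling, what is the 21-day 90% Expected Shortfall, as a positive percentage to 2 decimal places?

σ_{21d} = 2.47% × √21 = 11.319%.
ES multiplier = φ(z)/(1−α) = 0.175397/0.1 = 1.754.
ES = 11.319% × 1.754 = 19.854%.

19.85%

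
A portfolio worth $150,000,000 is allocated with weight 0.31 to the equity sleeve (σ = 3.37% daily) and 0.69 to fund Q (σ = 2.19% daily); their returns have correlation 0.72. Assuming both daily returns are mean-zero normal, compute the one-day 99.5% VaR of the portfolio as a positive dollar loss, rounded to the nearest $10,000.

$9,180,000

σ_p² = 0.31²·3.37² + 0.69²·2.19² + 2·0.72·0.31·0.69·3.37·2.19 = 5.6481 (%²).
σ_p = √5.6481 = 2.377%.
At 99.5%, z = 2.576.
VaR = 2.576 × 2.377% = 6.123%; on $150,000,000 that is $9,184,500.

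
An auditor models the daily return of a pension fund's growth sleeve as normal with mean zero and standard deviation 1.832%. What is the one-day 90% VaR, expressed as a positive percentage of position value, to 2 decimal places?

2.35%

At 90% one-sided, z = 1.282.
VaR = z·σ = 1.282 × 1.832% = 2.349%.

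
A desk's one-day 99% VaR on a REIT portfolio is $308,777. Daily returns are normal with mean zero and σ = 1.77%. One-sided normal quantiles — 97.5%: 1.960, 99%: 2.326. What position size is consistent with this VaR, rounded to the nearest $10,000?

VaR as a fraction of value: z·σ = 2.326 × 1.77% = 4.11702%.
Position = $308,777 / 0.0411702 = $7,500,012.

$7,500,000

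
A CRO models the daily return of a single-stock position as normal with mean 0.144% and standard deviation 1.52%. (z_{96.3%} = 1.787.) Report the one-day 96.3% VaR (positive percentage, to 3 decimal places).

2.572%

VaR = −μ + z·σ = −(0.144%) + 1.787 × 1.52% = 2.572%.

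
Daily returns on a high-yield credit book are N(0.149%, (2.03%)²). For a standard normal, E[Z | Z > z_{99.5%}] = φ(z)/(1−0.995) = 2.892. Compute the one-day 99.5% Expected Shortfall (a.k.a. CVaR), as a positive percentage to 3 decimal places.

5.722%

ES = −(0.149%) + 2.03% × 2.892 = 5.722%.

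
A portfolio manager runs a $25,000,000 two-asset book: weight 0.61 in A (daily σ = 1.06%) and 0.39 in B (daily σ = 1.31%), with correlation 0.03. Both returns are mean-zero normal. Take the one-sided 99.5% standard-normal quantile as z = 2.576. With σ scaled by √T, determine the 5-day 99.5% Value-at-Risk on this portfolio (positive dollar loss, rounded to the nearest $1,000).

$1,204,000

σ_p = √(0.61²·1.06² + 0.39²·1.31² + 2·0.03·0.61·0.39·1.06·1.31) = 0.836%.
σ_{5d} = 0.836% × √5 = 1.869%.
VaR = 2.576 × 1.869% = 4.815%; on $25,000,000 that is $1,203,750.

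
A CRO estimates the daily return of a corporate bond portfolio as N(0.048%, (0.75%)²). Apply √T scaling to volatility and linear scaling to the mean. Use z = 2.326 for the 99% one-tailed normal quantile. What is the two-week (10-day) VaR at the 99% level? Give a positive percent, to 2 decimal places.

σ_{10d} = 0.75% × √10 = 2.372%; μ_{10d} = 10 × 0.048% = 0.480%.
VaR = −(0.480%) + 2.326 × 2.372% = 5.037%.

5.04%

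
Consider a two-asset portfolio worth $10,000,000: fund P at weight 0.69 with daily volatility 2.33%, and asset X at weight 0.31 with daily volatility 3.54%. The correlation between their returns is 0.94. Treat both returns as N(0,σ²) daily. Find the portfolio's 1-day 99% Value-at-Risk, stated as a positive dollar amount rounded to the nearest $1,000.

σ_p² = 0.69²·2.33² + 0.31²·3.54² + 2·0.94·0.69·0.31·2.33·3.54 = 7.1059 (%²).
σ_p = √7.1059 = 2.666%.
At 99%, z = 2.326.
VaR = 2.326 × 2.666% = 6.201%; on $10,000,000 that is $620,100.

$620,000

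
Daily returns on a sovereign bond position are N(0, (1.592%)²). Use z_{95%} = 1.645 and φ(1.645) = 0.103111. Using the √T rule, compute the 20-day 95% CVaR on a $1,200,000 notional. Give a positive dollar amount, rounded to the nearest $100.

σ_{20d} = 1.592% × √20 = 7.120%.
ES multiplier = φ(z)/(1−α) = 0.103111/0.05 = 2.062.
ES = 7.120% × 2.062 = 14.681%; on $1,200,000: $176,172.

$176,200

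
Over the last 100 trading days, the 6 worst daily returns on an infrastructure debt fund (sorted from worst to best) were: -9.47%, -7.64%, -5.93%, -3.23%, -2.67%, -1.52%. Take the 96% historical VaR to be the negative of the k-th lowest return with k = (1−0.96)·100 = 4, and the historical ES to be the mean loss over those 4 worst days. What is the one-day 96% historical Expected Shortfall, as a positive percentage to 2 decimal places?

6.57%

The 4 worst returns sum to -26.27%.
ES = −(-26.27%) / 4 = 6.5675% ≈ 6.57%.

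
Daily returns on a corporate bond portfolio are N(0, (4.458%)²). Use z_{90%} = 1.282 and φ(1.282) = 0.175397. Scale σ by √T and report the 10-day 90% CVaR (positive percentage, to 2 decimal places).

σ_{10d} = 4.458% × √10 = 14.097%.
ES multiplier = φ(z)/(1−α) = 0.175397/0.1 = 1.754.
ES = 14.097% × 1.754 = 24.726%.

24.73%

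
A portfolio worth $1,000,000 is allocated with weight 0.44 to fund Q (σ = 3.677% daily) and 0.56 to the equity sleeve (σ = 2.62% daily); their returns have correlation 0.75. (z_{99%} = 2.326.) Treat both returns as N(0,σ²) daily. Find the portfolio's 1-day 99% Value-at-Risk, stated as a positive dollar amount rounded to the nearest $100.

$67,100

σ_p² = 0.44²·3.677² + 0.56²·2.62² + 2·0.75·0.44·0.56·3.677·2.62 = 8.3308 (%²).
σ_p = √8.3308 = 2.886%.
VaR = 2.326 × 2.886% = 6.713%; on $1,000,000 that is $67,130.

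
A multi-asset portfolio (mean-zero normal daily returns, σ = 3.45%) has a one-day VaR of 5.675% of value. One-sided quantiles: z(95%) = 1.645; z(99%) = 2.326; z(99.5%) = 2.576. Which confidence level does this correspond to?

Implied z = VaR/σ = 5.675 / 3.45 = 1.645.
This matches z(95%) = 1.645.

95%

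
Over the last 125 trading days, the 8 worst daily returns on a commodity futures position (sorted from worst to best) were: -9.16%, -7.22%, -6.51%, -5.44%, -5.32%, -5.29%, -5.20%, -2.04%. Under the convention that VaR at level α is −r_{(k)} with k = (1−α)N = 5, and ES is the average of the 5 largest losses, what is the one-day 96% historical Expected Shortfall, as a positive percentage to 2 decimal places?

6.73%

The 5 worst returns sum to -33.65%.
ES = −(-33.65%) / 5 = 6.73%.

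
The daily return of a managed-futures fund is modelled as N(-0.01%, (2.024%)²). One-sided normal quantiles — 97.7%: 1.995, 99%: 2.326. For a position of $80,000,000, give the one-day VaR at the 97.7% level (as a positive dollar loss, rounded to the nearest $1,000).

VaR = −μ + z·σ = −(-0.01%) + 1.995 × 2.024% = 4.048%.
On $80,000,000: 0.04048 × $80,000,000 = $3,238,400.

$3,238,000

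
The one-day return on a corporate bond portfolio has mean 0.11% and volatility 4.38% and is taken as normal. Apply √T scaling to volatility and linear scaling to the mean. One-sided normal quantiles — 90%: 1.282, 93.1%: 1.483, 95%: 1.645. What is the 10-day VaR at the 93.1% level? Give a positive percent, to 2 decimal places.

19.44%

σ_{10d} = 4.38% × √10 = 13.851%; μ_{10d} = 10 × 0.11% = 1.100%.
VaR = −(1.100%) + 1.483 × 13.851% = 19.441%.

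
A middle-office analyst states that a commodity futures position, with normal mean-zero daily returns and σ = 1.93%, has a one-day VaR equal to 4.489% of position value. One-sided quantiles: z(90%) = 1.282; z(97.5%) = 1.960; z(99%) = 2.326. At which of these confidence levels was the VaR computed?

Implied z = VaR/σ = 4.489 / 1.93 = 2.326.
This matches z(99%) = 2.326.

99%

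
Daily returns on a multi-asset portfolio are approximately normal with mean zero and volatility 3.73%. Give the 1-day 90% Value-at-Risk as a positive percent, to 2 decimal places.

At 90% one-sided, z = 1.282.
VaR = z·σ = 1.282 × 3.73% = 4.782%.

4.78%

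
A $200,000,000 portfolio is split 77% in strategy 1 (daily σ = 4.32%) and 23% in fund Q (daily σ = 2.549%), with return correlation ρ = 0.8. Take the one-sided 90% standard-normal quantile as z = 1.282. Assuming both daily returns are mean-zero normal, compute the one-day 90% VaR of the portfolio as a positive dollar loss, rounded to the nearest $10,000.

$9,770,000

σ_p² = 0.77²·4.32² + 0.23²·2.549² + 2·0.8·0.77·0.23·4.32·2.549 = 14.5289 (%²).
σ_p = √14.5289 = 3.812%.
VaR = 1.282 × 3.812% = 4.887%; on $200,000,000 that is $9,774,000.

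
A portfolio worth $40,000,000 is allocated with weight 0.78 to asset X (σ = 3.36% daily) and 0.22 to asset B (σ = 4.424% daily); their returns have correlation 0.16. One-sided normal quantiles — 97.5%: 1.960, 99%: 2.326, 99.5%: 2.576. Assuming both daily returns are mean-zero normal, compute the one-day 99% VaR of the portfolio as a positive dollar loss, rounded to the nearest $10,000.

$2,730,000

σ_p² = 0.78²·3.36² + 0.22²·4.424² + 2·0.16·0.78·0.22·3.36·4.424 = 8.6321 (%²).
σ_p = √8.6321 = 2.938%.
VaR = 2.326 × 2.938% = 6.834%; on $40,000,000 that is $2,733,600.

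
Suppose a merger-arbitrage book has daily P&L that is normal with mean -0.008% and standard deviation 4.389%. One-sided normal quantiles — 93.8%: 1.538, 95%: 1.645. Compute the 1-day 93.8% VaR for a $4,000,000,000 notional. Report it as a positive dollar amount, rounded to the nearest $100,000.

VaR = −μ + z·σ = −(-0.008%) + 1.538 × 4.389% = 6.758%.
On $4,000,000,000: 0.06758 × $4,000,000,000 = $270,320,000.

$270,300,000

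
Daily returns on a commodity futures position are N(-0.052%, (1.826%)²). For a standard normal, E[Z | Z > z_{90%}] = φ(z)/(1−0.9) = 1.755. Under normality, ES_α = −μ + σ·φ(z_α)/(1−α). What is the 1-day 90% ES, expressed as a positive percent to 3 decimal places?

3.257%

ES = −(-0.052%) + 1.826% × 1.755 = 3.257%.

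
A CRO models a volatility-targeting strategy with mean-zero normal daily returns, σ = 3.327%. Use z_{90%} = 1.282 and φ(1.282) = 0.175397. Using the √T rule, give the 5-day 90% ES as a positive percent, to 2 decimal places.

13.05%

σ_{5d} = 3.327% × √5 = 7.439%.
ES multiplier = φ(z)/(1−α) = 0.175397/0.1 = 1.754.
ES = 7.439% × 1.754 = 13.048%.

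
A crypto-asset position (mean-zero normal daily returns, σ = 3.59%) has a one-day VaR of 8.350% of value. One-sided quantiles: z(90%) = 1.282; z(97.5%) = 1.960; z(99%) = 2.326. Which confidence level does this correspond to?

99%

Implied z = VaR/σ = 8.350 / 3.59 = 2.326.
This matches z(99%) = 2.326.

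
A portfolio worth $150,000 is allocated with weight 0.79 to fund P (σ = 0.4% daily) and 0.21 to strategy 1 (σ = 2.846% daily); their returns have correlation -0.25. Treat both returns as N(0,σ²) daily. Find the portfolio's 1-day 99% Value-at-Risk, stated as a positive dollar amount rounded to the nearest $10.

$2,100

σ_p² = 0.79²·0.4² + 0.21²·2.846² + 2·-0.25·0.79·0.21·0.4·2.846 = 0.3626 (%²).
σ_p = √0.3626 = 0.602%.
At 99%, z = 2.326.
VaR = 2.326 × 0.602% = 1.400%; on $150,000 that is $2,100.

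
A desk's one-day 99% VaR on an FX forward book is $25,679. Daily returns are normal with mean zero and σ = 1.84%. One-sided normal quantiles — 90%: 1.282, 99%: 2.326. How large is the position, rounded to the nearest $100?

VaR as a fraction of value: z·σ = 2.326 × 1.84% = 4.27984%.
Position = $25,679 / 0.0427984 = $599,999.

$600,000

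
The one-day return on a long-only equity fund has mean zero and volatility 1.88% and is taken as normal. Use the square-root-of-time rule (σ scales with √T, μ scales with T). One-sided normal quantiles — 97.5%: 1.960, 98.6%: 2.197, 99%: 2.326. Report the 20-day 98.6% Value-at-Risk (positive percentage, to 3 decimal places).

18.472%

σ_{20d} = 1.88% × √20 = 8.408%.
VaR = 2.197 × 8.408% = 18.472%.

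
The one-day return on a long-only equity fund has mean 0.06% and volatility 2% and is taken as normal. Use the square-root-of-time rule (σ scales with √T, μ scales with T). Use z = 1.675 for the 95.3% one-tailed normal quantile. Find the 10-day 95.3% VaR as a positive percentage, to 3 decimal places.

σ_{10d} = 2% × √10 = 6.325%; μ_{10d} = 10 × 0.06% = 0.600%.
VaR = −(0.600%) + 1.675 × 6.325% = 9.994%.

9.994%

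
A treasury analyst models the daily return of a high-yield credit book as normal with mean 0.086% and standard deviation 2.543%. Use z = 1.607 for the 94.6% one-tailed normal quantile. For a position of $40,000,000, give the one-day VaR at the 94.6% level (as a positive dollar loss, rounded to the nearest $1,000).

VaR = −μ + z·σ = −(0.086%) + 1.607 × 2.543% = 4.001%.
On $40,000,000: 0.04001 × $40,000,000 = $1,600,400.

$1,600,000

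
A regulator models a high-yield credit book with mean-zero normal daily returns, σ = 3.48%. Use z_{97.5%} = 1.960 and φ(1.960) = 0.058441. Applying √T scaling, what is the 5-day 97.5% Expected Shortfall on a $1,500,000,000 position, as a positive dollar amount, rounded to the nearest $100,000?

σ_{5d} = 3.48% × √5 = 7.782%.
ES multiplier = φ(z)/(1−α) = 0.058441/0.025 = 2.338.
ES = 7.782% × 2.338 = 18.194%; on $1,500,000,000: $272,910,000.

$272,900,000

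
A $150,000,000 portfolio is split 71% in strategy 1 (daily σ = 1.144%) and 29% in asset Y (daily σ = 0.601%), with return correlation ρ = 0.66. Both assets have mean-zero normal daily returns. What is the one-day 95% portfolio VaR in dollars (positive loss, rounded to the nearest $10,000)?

$2,310,000

σ_p² = 0.71²·1.144² + 0.29²·0.601² + 2·0.66·0.71·0.29·1.144·0.601 = 0.8770 (%²).
σ_p = √0.8770 = 0.936%.
At 95%, z = 1.645.
VaR = 1.645 × 0.936% = 1.540%; on $150,000,000 that is $2,310,000.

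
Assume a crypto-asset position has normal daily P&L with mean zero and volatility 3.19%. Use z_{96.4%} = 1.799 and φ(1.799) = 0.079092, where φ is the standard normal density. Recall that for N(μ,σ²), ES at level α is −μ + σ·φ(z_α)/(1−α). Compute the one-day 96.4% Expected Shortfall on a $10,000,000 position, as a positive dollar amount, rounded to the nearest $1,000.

$701,000

Tail multiplier: φ(z)/(1−α) = 0.079092 / 0.036 = 2.197.
ES = 3.19% × 2.197 = 7.008%.
On $10,000,000: 0.07008 × $10,000,000 = $700,800.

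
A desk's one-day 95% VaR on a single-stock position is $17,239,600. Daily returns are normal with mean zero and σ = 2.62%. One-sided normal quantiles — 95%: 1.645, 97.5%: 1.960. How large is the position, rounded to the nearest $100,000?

$400,000,000

VaR as a fraction of value: z·σ = 1.645 × 2.62% = 4.3099%.
Position = $17,239,600 / 0.043099 = $400,000,000.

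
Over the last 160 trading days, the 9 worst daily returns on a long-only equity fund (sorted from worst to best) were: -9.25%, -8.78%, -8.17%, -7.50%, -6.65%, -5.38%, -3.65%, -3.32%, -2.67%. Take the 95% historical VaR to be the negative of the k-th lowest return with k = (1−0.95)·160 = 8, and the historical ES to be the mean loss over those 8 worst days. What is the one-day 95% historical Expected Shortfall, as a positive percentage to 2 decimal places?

The 8 worst returns sum to -52.70%.
ES = −(-52.70%) / 8 = 6.5875% ≈ 6.59%.

6.59%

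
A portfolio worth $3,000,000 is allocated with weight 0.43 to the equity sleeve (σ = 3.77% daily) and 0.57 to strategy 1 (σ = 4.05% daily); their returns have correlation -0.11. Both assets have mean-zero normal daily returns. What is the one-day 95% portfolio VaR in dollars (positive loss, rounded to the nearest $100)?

$131,800

σ_p² = 0.43²·3.77² + 0.57²·4.05² + 2·-0.11·0.43·0.57·3.77·4.05 = 7.1338 (%²).
σ_p = √7.1338 = 2.671%.
At 95%, z = 1.645.
VaR = 1.645 × 2.671% = 4.394%; on $3,000,000 that is $131,820.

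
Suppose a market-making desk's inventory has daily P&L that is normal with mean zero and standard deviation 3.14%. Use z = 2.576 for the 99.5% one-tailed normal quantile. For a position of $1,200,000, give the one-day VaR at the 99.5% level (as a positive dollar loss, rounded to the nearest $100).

$97,100

VaR = z·σ = 2.576 × 3.14% = 8.089%.
On $1,200,000: 0.08089 × $1,200,000 = $97,068.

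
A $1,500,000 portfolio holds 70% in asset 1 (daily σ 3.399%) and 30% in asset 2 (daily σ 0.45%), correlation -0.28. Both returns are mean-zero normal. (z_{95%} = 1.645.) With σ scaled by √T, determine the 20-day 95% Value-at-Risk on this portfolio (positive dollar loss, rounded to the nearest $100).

$258,800

σ_p = √(0.7²·3.399² + 0.3²·0.45² + 2·-0.28·0.7·0.3·3.399·0.45) = 2.345%.
σ_{20d} = 2.345% × √20 = 10.487%.
VaR = 1.645 × 10.487% = 17.251%; on $1,500,000 that is $258,765.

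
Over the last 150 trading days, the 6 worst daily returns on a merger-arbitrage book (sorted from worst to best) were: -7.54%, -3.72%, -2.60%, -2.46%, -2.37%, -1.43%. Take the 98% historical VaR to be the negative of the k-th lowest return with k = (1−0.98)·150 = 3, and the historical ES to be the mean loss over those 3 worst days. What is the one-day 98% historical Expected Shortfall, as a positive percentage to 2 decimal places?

4.62%

The 3 worst returns sum to -13.86%.
ES = −(-13.86%) / 3 = 4.62%.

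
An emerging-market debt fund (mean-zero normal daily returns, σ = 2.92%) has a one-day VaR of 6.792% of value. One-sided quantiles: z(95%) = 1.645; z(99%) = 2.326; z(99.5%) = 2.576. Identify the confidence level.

99%

Implied z = VaR/σ = 6.792 / 2.92 = 2.326.
This matches z(99%) = 2.326.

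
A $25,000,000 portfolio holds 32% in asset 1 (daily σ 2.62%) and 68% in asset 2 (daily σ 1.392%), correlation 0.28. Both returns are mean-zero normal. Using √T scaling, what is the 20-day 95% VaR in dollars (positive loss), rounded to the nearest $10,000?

σ_p = √(0.32²·2.62² + 0.68²·1.392² + 2·0.28·0.32·0.68·2.62·1.392) = 1.429%.
σ_{20d} = 1.429% × √20 = 6.391%.
z(95%) = 1.645.
VaR = 1.645 × 6.391% = 10.513%; on $25,000,000 that is $2,628,250.

$2,630,000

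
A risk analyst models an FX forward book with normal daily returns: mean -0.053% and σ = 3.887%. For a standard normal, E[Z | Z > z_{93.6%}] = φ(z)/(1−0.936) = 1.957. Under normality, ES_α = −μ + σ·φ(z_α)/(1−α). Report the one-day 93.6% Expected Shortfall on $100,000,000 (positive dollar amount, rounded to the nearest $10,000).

ES = −(-0.053%) + 3.887% × 1.957 = 7.660%.
On $100,000,000: 0.07660 × $100,000,000 = $7,660,000.

$7,660,000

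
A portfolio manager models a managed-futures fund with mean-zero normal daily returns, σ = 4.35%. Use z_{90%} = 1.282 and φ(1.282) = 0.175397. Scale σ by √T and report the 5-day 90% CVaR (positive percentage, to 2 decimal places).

17.06%

σ_{5d} = 4.35% × √5 = 9.727%.
ES multiplier = φ(z)/(1−α) = 0.175397/0.1 = 1.754.
ES = 9.727% × 1.754 = 17.061%.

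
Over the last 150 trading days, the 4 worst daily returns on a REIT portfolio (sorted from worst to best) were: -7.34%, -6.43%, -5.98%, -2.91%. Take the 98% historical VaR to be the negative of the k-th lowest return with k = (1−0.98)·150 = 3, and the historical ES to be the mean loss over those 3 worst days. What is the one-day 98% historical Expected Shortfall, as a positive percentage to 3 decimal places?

The 3 worst returns sum to -19.75%.
ES = −(-19.75%) / 3 = 6.5833…% ≈ 6.583%.

6.583%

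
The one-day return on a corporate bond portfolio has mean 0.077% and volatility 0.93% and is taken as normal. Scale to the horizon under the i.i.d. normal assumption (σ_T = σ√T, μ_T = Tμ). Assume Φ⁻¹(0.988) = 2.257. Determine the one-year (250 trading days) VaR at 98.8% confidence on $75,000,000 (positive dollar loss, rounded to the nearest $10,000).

σ_{250d} = 0.93% × √250 = 14.705%; μ_{250d} = 250 × 0.077% = 19.250%.
VaR = −(19.250%) + 2.257 × 14.705% = 13.939%.
On $75,000,000: 0.13939 × $75,000,000 = $10,454,250.

$10,450,000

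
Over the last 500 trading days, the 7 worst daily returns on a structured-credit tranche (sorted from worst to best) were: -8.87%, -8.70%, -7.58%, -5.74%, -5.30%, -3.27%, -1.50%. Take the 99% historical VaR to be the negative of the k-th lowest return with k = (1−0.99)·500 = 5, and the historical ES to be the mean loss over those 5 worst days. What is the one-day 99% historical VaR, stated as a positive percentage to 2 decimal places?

k = 5; the 5th lowest return is -5.30%, so VaR = 5.30%.

5.30%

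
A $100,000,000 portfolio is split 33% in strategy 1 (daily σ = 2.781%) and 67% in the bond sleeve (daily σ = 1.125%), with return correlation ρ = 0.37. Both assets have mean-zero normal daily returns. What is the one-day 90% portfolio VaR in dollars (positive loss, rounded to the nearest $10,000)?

$1,780,000

σ_p² = 0.33²·2.781² + 0.67²·1.125² + 2·0.37·0.33·0.67·2.781·1.125 = 1.9223 (%²).
σ_p = √1.9223 = 1.386%.
At 90%, z = 1.282.
VaR = 1.282 × 1.386% = 1.777%; on $100,000,000 that is $1,777,000.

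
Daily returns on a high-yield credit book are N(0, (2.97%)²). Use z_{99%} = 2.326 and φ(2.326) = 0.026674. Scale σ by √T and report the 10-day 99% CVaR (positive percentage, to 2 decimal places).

25.05%

σ_{10d} = 2.97% × √10 = 9.392%.
ES multiplier = φ(z)/(1−α) = 0.026674/0.01 = 2.667.
ES = 9.392% × 2.667 = 25.048%.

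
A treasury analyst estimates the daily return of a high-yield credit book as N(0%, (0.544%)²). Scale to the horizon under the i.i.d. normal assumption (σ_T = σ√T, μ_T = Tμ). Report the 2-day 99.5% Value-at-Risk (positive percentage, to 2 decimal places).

At 99.5%, z = 2.576.
σ_{2d} = 0.544% × √2 = 0.769%.
VaR = 2.576 × 0.769% = 1.981%.

1.98%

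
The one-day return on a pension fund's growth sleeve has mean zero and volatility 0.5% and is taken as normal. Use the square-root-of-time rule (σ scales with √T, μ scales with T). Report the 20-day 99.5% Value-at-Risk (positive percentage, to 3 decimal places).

At 99.5%, z = 2.576.
σ_{20d} = 0.5% × √20 = 2.236%.
VaR = 2.576 × 2.236% = 5.760%.

5.760%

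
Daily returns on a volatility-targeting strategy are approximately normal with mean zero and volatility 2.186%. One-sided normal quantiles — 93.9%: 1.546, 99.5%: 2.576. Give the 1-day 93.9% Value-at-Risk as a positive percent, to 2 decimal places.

VaR = z·σ = 1.546 × 2.186% = 3.380%.

3.38%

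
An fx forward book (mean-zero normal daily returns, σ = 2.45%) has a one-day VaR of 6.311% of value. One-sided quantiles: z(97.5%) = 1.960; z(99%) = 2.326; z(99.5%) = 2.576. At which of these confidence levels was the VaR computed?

Implied z = VaR/σ = 6.311 / 2.45 = 2.576.
This matches z(99.5%) = 2.576.

99.5%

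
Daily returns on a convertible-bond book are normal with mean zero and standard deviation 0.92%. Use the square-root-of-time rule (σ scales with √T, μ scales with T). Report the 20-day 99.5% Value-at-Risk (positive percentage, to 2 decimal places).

10.60%

At 99.5%, z = 2.576.
σ_{20d} = 0.92% × √20 = 4.114%.
VaR = 2.576 × 4.114% = 10.598%.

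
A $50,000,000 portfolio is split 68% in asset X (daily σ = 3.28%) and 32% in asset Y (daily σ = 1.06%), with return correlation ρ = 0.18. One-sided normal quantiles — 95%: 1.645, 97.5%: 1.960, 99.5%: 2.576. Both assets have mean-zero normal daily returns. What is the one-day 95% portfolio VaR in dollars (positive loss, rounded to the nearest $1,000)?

σ_p² = 0.68²·3.28² + 0.32²·1.06² + 2·0.18·0.68·0.32·3.28·1.06 = 5.3621 (%²).
σ_p = √5.3621 = 2.316%.
VaR = 1.645 × 2.316% = 3.810%; on $50,000,000 that is $1,905,000.

$1,905,000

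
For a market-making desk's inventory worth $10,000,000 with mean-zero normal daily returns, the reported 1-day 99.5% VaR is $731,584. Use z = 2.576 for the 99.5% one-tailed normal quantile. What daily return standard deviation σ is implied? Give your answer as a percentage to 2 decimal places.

2.84%

VaR as a fraction: $731,584 / $10,000,000 = 7.316%.
σ = VaR / z = 7.316% / 2.576 = 2.840%.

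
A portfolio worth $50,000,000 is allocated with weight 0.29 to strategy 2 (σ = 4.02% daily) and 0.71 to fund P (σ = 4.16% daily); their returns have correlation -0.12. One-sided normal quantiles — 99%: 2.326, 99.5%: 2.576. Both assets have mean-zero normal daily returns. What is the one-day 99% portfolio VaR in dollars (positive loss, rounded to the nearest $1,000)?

$3,538,000

σ_p² = 0.29²·4.02² + 0.71²·4.16² + 2·-0.12·0.29·0.71·4.02·4.16 = 9.2564 (%²).
σ_p = √9.2564 = 3.042%.
VaR = 2.326 × 3.042% = 7.076%; on $50,000,000 that is $3,538,000.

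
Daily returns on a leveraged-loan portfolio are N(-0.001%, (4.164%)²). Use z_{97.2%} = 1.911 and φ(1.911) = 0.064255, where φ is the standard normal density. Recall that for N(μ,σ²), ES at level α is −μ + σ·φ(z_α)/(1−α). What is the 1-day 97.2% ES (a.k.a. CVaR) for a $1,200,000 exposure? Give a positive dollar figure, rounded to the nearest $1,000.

Tail multiplier: φ(z)/(1−α) = 0.064255 / 0.028 = 2.295.
ES = −(-0.001%) + 4.164% × 2.295 = 9.557%.
On $1,200,000: 0.09557 × $1,200,000 = $114,684.

$115,000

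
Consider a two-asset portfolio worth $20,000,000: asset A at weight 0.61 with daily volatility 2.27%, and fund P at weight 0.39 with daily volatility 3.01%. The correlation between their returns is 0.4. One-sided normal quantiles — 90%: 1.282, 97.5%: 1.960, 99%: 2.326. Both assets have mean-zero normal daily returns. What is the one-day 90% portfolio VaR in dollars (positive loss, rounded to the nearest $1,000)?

$550,000

σ_p² = 0.61²·2.27² + 0.39²·3.01² + 2·0.4·0.61·0.39·2.27·3.01 = 4.5958 (%²).
σ_p = √4.5958 = 2.144%.
VaR = 1.282 × 2.144% = 2.749%; on $20,000,000 that is $549,800.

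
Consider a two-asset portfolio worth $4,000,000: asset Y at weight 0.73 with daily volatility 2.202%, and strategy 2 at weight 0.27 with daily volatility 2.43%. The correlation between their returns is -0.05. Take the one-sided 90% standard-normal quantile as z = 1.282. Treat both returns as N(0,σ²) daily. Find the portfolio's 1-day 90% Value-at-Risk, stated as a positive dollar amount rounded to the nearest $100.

$87,500

σ_p² = 0.73²·2.202² + 0.27²·2.43² + 2·-0.05·0.73·0.27·2.202·2.43 = 2.9089 (%²).
σ_p = √2.9089 = 1.706%.
VaR = 1.282 × 1.706% = 2.187%; on $4,000,000 that is $87,480.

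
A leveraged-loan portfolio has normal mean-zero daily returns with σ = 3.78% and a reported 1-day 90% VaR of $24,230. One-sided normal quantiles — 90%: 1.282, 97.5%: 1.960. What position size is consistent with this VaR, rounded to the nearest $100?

VaR as a fraction of value: z·σ = 1.282 × 3.78% = 4.84596%.
Position = $24,230 / 0.0484596 = $500,004.

$500,000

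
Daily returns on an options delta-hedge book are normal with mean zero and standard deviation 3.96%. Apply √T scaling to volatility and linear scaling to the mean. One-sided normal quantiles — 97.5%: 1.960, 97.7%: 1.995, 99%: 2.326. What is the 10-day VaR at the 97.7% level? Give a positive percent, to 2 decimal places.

24.98%

σ_{10d} = 3.96% × √10 = 12.523%.
VaR = 1.995 × 12.523% = 24.983%.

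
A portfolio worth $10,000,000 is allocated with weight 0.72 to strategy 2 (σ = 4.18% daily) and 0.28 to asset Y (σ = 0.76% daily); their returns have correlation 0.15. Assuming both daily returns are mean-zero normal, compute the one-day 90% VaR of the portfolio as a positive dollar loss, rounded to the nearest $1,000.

σ_p² = 0.72²·4.18² + 0.28²·0.76² + 2·0.15·0.72·0.28·4.18·0.76 = 9.2951 (%²).
σ_p = √9.2951 = 3.049%.
At 90%, z = 1.282.
VaR = 1.282 × 3.049% = 3.909%; on $10,000,000 that is $390,900.

$391,000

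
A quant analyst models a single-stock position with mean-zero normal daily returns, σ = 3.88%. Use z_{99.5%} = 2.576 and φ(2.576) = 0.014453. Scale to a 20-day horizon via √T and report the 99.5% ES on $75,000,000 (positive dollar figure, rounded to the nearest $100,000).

σ_{20d} = 3.88% × √20 = 17.352%.
ES multiplier = φ(z)/(1−α) = 0.014453/0.005 = 2.891.
ES = 17.352% × 2.891 = 50.165%; on $75,000,000: $37,623,750.

$37,600,000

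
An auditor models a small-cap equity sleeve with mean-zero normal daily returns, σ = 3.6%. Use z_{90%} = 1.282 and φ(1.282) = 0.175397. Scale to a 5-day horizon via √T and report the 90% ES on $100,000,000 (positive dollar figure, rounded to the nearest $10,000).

σ_{5d} = 3.6% × √5 = 8.050%.
ES multiplier = φ(z)/(1−α) = 0.175397/0.1 = 1.754.
ES = 8.050% × 1.754 = 14.120%; on $100,000,000: $14,120,000.

$14,120,000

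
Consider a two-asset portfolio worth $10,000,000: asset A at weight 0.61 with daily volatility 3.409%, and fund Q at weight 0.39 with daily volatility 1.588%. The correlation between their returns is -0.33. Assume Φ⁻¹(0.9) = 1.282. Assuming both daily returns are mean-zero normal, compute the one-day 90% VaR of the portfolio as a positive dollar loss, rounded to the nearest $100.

$251,800

σ_p² = 0.61²·3.409² + 0.39²·1.588² + 2·-0.33·0.61·0.39·3.409·1.588 = 3.8578 (%²).
σ_p = √3.8578 = 1.964%.
VaR = 1.282 × 1.964% = 2.518%; on $10,000,000 that is $251,800.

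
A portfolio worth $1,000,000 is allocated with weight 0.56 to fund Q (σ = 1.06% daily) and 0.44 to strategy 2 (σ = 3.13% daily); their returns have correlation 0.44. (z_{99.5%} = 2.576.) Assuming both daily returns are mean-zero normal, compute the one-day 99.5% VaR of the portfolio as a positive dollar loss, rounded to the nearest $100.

$44,400

σ_p² = 0.56²·1.06² + 0.44²·3.13² + 2·0.44·0.56·0.44·1.06·3.13 = 2.9684 (%²).
σ_p = √2.9684 = 1.723%.
VaR = 2.576 × 1.723% = 4.438%; on $1,000,000 that is $44,380.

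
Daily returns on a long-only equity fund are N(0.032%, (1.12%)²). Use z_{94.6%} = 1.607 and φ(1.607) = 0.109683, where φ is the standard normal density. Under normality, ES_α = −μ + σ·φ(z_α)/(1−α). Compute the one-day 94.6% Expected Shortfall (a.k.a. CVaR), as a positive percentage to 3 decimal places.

2.243%

Tail multiplier: φ(z)/(1−α) = 0.109683 / 0.054 = 2.031.
ES = −(0.032%) + 1.12% × 2.031 = 2.243%.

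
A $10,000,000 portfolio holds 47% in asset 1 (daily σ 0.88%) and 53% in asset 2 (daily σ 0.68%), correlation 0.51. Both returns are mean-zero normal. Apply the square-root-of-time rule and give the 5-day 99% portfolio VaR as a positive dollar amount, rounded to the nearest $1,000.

σ_p = √(0.47²·0.88² + 0.53²·0.68² + 2·0.51·0.47·0.53·0.88·0.68) = 0.673%.
σ_{5d} = 0.673% × √5 = 1.505%.
z(99%) = 2.326.
VaR = 2.326 × 1.505% = 3.501%; on $10,000,000 that is $350,100.

$350,000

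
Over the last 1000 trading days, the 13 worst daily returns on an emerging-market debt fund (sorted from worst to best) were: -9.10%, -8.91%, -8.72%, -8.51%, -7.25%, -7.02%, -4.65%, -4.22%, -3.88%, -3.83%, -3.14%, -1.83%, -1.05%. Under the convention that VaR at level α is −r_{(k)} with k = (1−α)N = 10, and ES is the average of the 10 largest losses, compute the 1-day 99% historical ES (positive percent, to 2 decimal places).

The 10 worst returns sum to -66.09%.
ES = −(-66.09%) / 10 = 6.609% ≈ 6.61%.

6.61%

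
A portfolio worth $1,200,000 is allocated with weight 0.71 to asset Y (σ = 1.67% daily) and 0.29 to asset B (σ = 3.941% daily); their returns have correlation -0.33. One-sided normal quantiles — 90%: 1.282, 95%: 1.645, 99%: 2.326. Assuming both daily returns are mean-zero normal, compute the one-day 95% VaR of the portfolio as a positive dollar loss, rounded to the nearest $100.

$26,600

σ_p² = 0.71²·1.67² + 0.29²·3.941² + 2·-0.33·0.71·0.29·1.67·3.941 = 1.8177 (%²).
σ_p = √1.8177 = 1.348%.
VaR = 1.645 × 1.348% = 2.217%; on $1,200,000 that is $26,604.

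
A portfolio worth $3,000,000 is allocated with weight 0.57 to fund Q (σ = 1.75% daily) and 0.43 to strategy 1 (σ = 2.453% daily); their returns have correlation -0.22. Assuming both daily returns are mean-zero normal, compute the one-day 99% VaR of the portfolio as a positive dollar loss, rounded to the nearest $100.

σ_p² = 0.57²·1.75² + 0.43²·2.453² + 2·-0.22·0.57·0.43·1.75·2.453 = 1.6446 (%²).
σ_p = √1.6446 = 1.282%.
At 99%, z = 2.326.
VaR = 2.326 × 1.282% = 2.982%; on $3,000,000 that is $89,460.

$89,500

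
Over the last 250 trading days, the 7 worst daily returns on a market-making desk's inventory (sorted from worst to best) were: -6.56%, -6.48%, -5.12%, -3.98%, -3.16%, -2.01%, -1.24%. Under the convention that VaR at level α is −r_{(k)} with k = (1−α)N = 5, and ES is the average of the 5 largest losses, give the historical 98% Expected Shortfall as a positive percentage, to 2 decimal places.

5.06%

The 5 worst returns sum to -25.30%.
ES = −(-25.30%) / 5 = 5.06%.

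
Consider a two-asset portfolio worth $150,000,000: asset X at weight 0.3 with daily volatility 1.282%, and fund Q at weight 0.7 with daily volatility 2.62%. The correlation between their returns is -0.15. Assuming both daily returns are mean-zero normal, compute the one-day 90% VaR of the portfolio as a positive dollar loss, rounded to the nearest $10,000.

σ_p² = 0.3²·1.282² + 0.7²·2.62² + 2·-0.15·0.3·0.7·1.282·2.62 = 3.2999 (%²).
σ_p = √3.2999 = 1.817%.
At 90%, z = 1.282.
VaR = 1.282 × 1.817% = 2.329%; on $150,000,000 that is $3,493,500.

$3,490,000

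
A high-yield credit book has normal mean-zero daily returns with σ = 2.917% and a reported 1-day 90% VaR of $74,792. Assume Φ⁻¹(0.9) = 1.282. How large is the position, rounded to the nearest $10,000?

VaR as a fraction of value: z·σ = 1.282 × 2.917% = 3.73959%.
Position = $74,792 / 0.0373959 = $2,000,003.

$2,000,000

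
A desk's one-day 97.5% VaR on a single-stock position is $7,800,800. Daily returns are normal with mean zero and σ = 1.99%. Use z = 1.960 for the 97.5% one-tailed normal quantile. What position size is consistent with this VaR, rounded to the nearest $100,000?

VaR as a fraction of value: z·σ = 1.960 × 1.99% = 3.9004%.
Position = $7,800,800 / 0.039004 = $200,000,000.

$200,000,000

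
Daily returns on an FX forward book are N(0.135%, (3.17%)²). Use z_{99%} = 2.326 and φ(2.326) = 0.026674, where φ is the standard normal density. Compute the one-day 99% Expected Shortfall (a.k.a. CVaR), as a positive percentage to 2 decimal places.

8.32%

Tail multiplier: φ(z)/(1−α) = 0.026674 / 0.01 = 2.667.
ES = −(0.135%) + 3.17% × 2.667 = 8.319%.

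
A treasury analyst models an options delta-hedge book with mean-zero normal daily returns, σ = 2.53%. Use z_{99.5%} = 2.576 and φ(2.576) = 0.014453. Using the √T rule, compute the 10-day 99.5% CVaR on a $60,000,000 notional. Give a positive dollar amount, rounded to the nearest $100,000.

σ_{10d} = 2.53% × √10 = 8.001%.
ES multiplier = φ(z)/(1−α) = 0.014453/0.005 = 2.891.
ES = 8.001% × 2.891 = 23.131%; on $60,000,000: $13,878,600.

$13,900,000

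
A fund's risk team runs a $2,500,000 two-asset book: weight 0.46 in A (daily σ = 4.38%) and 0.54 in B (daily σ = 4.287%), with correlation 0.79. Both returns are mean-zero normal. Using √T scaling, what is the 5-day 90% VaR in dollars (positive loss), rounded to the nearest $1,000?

σ_p = √(0.46²·4.38² + 0.54²·4.287² + 2·0.79·0.46·0.54·4.38·4.287) = 4.097%.
σ_{5d} = 4.097% × √5 = 9.161%.
z(90%) = 1.282.
VaR = 1.282 × 9.161% = 11.744%; on $2,500,000 that is $293,600.

$294,000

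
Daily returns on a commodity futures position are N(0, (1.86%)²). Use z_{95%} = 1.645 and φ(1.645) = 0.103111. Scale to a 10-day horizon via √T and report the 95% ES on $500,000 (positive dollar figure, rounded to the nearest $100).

$60,600

σ_{10d} = 1.86% × √10 = 5.882%.
ES multiplier = φ(z)/(1−α) = 0.103111/0.05 = 2.062.
ES = 5.882% × 2.062 = 12.129%; on $500,000: $60,645.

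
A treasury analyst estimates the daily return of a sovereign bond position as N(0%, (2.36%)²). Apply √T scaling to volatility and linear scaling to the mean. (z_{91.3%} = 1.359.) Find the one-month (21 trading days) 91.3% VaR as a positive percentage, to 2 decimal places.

σ_{21d} = 2.36% × √21 = 10.815%.
VaR = 1.359 × 10.815% = 14.698%.

14.70%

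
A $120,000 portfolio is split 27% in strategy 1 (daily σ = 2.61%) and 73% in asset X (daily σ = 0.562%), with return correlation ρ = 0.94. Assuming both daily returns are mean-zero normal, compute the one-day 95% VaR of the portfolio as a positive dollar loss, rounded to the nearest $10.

σ_p² = 0.27²·2.61² + 0.73²·0.562² + 2·0.94·0.27·0.73·2.61·0.562 = 1.2084 (%²).
σ_p = √1.2084 = 1.099%.
At 95%, z = 1.645.
VaR = 1.645 × 1.099% = 1.808%; on $120,000 that is $2,170.

$2,170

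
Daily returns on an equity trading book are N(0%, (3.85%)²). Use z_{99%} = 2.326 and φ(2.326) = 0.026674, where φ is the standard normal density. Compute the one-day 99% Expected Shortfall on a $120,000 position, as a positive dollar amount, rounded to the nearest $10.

$12,320

Tail multiplier: φ(z)/(1−α) = 0.026674 / 0.01 = 2.667.
ES = 3.85% × 2.667 = 10.268%.
On $120,000: 0.10268 × $120,000 = $12,322.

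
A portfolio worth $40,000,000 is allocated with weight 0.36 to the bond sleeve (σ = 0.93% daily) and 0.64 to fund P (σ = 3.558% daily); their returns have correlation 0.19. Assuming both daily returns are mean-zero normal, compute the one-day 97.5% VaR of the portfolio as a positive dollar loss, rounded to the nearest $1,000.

$1,853,000

σ_p² = 0.36²·0.93² + 0.64²·3.558² + 2·0.19·0.36·0.64·0.93·3.558 = 5.5871 (%²).
σ_p = √5.5871 = 2.364%.
At 97.5%, z = 1.960.
VaR = 1.960 × 2.364% = 4.633%; on $40,000,000 that is $1,853,200.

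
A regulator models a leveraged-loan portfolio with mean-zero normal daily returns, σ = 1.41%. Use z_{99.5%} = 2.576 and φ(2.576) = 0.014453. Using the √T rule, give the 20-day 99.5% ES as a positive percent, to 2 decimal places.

18.23%

σ_{20d} = 1.41% × √20 = 6.306%.
ES multiplier = φ(z)/(1−α) = 0.014453/0.005 = 2.891.
ES = 6.306% × 2.891 = 18.231%.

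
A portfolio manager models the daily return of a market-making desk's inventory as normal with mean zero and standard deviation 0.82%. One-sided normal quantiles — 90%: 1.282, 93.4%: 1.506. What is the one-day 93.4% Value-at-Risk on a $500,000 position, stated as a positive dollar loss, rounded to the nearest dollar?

$6,175

VaR = z·σ = 1.506 × 0.82% = 1.235%.
On $500,000: 0.01235 × $500,000 = $6,175.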